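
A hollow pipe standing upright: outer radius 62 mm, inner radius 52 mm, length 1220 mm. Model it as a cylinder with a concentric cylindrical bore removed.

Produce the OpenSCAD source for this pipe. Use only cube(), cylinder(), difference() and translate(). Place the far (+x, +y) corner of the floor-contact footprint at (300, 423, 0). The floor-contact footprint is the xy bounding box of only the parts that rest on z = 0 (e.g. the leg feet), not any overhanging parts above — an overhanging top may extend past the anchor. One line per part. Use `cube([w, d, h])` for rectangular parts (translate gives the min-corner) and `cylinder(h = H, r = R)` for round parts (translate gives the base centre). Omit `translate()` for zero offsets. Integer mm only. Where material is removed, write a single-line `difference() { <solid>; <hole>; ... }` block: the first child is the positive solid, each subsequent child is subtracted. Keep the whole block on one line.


difference() { translate([238, 361, 0]) cylinder(h = 1220, r = 62); translate([238, 361, 0]) cylinder(h = 1220, r = 52); }


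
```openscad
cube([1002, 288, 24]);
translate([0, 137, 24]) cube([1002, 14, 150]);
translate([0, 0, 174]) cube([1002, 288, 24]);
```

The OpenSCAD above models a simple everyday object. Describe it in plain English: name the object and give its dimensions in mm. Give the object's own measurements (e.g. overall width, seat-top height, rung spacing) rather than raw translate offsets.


An I-beam lying along x, 1002 mm long. Overall section height 198 mm. Two flanges 288 mm wide (y) and 24 mm thick, one on the floor and one at the top; a web 14 mm thick runs between them, centred on the flange width.


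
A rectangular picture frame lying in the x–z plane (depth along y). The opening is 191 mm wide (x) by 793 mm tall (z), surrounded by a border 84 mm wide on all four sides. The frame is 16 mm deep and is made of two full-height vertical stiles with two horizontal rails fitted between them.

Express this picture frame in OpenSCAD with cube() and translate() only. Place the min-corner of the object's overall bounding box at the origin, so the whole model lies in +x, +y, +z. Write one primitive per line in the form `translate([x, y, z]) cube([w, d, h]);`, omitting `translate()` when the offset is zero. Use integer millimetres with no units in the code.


cube([84, 16, 961]);
translate([275, 0, 0]) cube([84, 16, 961]);
translate([84, 0, 0]) cube([191, 16, 84]);
translate([84, 0, 877]) cube([191, 16, 84]);


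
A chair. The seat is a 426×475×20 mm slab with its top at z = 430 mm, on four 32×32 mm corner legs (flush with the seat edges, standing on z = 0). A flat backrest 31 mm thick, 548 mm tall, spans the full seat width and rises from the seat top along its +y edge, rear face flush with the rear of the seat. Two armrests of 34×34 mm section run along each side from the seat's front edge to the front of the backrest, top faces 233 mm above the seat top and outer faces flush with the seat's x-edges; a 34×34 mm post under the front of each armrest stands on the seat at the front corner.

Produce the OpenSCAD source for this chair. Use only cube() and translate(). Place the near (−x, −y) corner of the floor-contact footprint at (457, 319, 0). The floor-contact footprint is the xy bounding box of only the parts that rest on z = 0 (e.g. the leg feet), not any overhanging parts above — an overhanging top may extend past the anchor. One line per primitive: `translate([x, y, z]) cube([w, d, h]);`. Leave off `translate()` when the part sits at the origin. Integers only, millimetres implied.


// leg_h = 430 - 20 = 410
// arm post h = 233 - 34 = 199
translate([457, 319, 410]) cube([426, 475, 20]);
translate([457, 319, 0]) cube([32, 32, 410]);
translate([851, 319, 0]) cube([32, 32, 410]);
translate([457, 762, 0]) cube([32, 32, 410]);
translate([851, 762, 0]) cube([32, 32, 410]);
translate([457, 763, 430]) cube([426, 31, 548]);
translate([457, 319, 629]) cube([34, 444, 34]);
translate([849, 319, 629]) cube([34, 444, 34]);
translate([457, 319, 430]) cube([34, 34, 199]);
translate([849, 319, 430]) cube([34, 34, 199]);


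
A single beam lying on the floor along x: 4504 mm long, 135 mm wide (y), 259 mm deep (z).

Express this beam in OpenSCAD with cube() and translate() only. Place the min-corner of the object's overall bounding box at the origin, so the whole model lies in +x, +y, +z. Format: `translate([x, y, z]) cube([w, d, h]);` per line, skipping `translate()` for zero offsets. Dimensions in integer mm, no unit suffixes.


cube([4504, 135, 259]);


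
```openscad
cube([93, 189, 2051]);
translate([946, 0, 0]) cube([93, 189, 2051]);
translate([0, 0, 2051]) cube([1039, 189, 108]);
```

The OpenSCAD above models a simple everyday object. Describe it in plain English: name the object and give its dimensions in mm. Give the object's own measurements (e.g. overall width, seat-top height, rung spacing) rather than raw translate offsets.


A door frame. The clear opening is 853 mm wide and 2051 mm high. Two 93 mm wide jambs, 189 mm deep, stand either side of the opening from the floor to the top of the opening. A 108 mm thick head sits across the top of both jambs, spanning the full outside width of the frame.


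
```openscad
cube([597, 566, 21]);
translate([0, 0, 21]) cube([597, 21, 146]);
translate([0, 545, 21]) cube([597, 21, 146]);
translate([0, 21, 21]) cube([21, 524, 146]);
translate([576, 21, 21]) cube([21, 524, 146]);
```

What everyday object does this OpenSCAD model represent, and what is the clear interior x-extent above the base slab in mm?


An open box. The internal width is 555 mm.

A 597×566 base slab with four walls standing on it — an open box. The base is 597 mm wide and the walls are 21 mm thick, so the internal width is 597 − 2 × 21 = 555 mm.


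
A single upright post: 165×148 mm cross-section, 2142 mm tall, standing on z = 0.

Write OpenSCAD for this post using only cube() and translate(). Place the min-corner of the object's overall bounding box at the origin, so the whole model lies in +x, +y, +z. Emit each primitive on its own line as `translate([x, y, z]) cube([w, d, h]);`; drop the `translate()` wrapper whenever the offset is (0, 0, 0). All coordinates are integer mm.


cube([165, 148, 2142]);


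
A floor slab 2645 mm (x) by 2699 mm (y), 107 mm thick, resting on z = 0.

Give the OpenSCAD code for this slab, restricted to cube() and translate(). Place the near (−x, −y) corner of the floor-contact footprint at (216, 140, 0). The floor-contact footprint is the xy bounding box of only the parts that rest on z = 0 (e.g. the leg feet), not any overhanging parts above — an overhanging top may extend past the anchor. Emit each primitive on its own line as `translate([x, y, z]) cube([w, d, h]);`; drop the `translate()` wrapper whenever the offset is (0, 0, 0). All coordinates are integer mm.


translate([216, 140, 0]) cube([2645, 2699, 107]);


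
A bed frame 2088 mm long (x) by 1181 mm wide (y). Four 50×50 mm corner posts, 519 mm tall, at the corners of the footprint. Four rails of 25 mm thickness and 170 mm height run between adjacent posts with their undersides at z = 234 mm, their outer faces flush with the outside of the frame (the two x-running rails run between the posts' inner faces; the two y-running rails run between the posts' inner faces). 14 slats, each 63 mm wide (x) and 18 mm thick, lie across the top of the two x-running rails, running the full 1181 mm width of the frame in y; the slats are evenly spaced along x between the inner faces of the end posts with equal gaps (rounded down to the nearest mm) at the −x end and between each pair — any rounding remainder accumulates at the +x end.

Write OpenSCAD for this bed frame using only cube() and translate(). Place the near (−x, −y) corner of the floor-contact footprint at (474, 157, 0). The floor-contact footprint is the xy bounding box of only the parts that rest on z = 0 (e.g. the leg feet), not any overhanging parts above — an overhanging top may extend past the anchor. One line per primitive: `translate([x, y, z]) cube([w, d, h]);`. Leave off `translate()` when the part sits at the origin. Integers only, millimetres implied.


translate([474, 157, 0]) cube([50, 50, 519]);
translate([474, 1288, 0]) cube([50, 50, 519]);
translate([2512, 157, 0]) cube([50, 50, 519]);
translate([2512, 1288, 0]) cube([50, 50, 519]);
translate([524, 157, 234]) cube([1988, 25, 170]);
translate([524, 1313, 234]) cube([1988, 25, 170]);
translate([474, 207, 234]) cube([25, 1081, 170]);
translate([2537, 207, 234]) cube([25, 1081, 170]);
translate([597, 157, 404]) cube([63, 1181, 18]);
translate([733, 157, 404]) cube([63, 1181, 18]);
translate([869, 157, 404]) cube([63, 1181, 18]);
translate([1005, 157, 404]) cube([63, 1181, 18]);
translate([1141, 157, 404]) cube([63, 1181, 18]);
translate([1277, 157, 404]) cube([63, 1181, 18]);
translate([1413, 157, 404]) cube([63, 1181, 18]);
translate([1549, 157, 404]) cube([63, 1181, 18]);
translate([1685, 157, 404]) cube([63, 1181, 18]);
translate([1821, 157, 404]) cube([63, 1181, 18]);
translate([1957, 157, 404]) cube([63, 1181, 18]);
translate([2093, 157, 404]) cube([63, 1181, 18]);
translate([2229, 157, 404]) cube([63, 1181, 18]);
translate([2365, 157, 404]) cube([63, 1181, 18]);


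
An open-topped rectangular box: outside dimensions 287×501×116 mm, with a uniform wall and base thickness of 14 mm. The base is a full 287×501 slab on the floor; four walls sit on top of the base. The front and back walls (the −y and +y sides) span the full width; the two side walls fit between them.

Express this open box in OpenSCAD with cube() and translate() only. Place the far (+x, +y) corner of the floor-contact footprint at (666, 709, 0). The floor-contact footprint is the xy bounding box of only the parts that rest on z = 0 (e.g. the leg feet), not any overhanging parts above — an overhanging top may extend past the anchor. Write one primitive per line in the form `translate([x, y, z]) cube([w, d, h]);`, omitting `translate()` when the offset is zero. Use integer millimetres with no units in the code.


translate([379, 208, 0]) cube([287, 501, 14]);
translate([379, 208, 14]) cube([287, 14, 102]);
translate([379, 695, 14]) cube([287, 14, 102]);
translate([379, 222, 14]) cube([14, 473, 102]);
translate([652, 222, 14]) cube([14, 473, 102]);


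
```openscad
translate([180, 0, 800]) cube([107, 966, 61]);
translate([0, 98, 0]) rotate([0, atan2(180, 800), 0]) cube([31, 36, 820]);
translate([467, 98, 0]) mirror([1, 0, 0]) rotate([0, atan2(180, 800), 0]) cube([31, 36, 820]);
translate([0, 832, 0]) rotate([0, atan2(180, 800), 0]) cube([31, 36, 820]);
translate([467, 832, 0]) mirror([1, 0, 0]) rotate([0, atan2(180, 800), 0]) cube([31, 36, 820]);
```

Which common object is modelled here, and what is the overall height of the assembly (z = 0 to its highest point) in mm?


A sawhorse. The overall height is 861 mm.

A beam across two mirrored pairs of raked legs — a sawhorse. The beam's underside is at z = 800 (matching the legs' vertical rise in atan2(180, 800)) and the beam is 61 mm tall, so its top is at 800 + 61 = 861 mm. The raked legs top out at the beam's underside, so that is the highest point.


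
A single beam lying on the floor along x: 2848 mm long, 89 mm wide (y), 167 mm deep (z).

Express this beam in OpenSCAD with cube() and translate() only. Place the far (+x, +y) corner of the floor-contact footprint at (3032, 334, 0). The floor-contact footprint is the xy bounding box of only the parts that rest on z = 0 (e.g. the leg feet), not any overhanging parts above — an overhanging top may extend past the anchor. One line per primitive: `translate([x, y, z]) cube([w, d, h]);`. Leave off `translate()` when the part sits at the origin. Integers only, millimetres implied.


translate([184, 245, 0]) cube([2848, 89, 167]);


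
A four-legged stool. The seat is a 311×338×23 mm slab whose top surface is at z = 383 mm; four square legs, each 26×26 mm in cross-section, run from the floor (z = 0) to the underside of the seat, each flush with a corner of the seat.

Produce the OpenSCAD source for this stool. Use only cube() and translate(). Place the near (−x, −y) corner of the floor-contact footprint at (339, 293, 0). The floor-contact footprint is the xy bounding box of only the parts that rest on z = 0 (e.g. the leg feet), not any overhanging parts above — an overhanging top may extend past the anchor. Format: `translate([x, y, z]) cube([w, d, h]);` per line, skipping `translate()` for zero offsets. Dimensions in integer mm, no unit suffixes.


translate([339, 293, 360]) cube([311, 338, 23]);
translate([339, 293, 0]) cube([26, 26, 360]);
translate([624, 293, 0]) cube([26, 26, 360]);
translate([339, 605, 0]) cube([26, 26, 360]);
translate([624, 605, 0]) cube([26, 26, 360]);


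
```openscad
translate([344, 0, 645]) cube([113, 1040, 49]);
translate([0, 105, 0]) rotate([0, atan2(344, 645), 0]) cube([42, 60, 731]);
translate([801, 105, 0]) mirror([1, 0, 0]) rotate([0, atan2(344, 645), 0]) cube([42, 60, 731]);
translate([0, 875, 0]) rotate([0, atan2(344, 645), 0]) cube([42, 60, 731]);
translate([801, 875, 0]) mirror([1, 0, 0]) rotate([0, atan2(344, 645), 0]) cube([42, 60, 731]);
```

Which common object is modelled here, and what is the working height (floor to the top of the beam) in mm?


A sawhorse. The overall height is 694 mm.

A beam across two mirrored pairs of raked legs — a sawhorse. The beam's underside is at z = 645 (matching the legs' vertical rise in atan2(344, 645)) and the beam is 49 mm tall, so its top is at 645 + 49 = 694 mm. The raked legs top out at the beam's underside, so that is the highest point.


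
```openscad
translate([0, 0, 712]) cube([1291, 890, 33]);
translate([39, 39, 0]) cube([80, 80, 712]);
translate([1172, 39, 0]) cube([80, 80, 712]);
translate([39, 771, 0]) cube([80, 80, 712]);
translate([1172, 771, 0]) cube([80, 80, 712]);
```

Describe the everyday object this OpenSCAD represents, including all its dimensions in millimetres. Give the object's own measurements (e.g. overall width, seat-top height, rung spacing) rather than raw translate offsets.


A rectangular dining table. The top is 1291×890×33 mm with its upper surface at z = 745 mm. It stands on four 80×80 mm square legs, each inset 39 mm from the nearest pair of top edges, running from the floor to the underside of the top.


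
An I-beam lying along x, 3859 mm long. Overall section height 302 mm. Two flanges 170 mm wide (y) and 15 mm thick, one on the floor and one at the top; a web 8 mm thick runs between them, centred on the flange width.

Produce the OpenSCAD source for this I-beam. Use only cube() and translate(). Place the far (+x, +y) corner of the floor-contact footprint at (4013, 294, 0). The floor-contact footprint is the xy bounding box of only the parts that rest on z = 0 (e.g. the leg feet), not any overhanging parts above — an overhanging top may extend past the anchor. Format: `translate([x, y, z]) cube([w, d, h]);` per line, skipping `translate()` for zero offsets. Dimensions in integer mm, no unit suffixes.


translate([154, 124, 0]) cube([3859, 170, 15]);
translate([154, 205, 15]) cube([3859, 8, 272]);
translate([154, 124, 287]) cube([3859, 170, 15]);


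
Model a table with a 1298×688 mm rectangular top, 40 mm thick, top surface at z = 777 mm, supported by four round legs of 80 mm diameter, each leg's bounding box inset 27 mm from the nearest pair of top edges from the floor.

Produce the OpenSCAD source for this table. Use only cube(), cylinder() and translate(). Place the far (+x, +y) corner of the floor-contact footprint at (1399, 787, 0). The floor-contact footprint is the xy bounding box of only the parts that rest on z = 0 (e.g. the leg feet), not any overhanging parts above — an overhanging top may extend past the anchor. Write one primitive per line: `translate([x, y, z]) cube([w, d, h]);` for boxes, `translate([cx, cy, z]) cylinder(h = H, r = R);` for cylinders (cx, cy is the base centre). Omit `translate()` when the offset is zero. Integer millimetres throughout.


translate([128, 126, 737]) cube([1298, 688, 40]);
translate([195, 193, 0]) cylinder(h = 737, r = 40);
translate([1359, 193, 0]) cylinder(h = 737, r = 40);
translate([195, 747, 0]) cylinder(h = 737, r = 40);
translate([1359, 747, 0]) cylinder(h = 737, r = 40);


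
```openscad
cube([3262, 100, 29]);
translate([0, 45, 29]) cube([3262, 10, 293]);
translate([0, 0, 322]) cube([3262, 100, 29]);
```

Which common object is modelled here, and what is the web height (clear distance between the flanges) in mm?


An I-beam. The web height is 293 mm.

Two wide flanges with a thin centred web — an I-beam. Overall 351 mm minus two 29 mm flanges gives a web of 351 − 2·29 = 293 mm.


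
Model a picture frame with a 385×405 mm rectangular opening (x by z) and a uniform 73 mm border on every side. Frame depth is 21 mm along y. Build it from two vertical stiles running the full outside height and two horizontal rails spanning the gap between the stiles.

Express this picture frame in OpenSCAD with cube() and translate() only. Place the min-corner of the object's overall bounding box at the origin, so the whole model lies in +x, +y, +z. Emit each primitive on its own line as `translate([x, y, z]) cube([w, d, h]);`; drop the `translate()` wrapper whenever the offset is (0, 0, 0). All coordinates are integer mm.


cube([73, 21, 551]);
translate([458, 0, 0]) cube([73, 21, 551]);
translate([73, 0, 0]) cube([385, 21, 73]);
translate([73, 0, 478]) cube([385, 21, 73]);


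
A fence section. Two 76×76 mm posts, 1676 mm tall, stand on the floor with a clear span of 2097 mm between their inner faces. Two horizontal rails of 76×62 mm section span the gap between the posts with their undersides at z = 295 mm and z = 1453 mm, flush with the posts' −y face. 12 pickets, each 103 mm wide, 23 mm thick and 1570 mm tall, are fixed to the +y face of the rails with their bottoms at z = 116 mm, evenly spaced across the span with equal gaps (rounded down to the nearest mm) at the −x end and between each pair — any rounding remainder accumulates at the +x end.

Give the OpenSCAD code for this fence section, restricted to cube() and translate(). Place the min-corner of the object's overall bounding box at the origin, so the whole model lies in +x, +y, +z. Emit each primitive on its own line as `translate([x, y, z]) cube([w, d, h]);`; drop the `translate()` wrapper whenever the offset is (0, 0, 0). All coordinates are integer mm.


cube([76, 76, 1676]);
translate([2173, 0, 0]) cube([76, 76, 1676]);
translate([76, 0, 295]) cube([2097, 76, 62]);
translate([76, 0, 1453]) cube([2097, 76, 62]);
translate([142, 76, 116]) cube([103, 23, 1570]);
translate([311, 76, 116]) cube([103, 23, 1570]);
translate([480, 76, 116]) cube([103, 23, 1570]);
translate([649, 76, 116]) cube([103, 23, 1570]);
translate([818, 76, 116]) cube([103, 23, 1570]);
translate([987, 76, 116]) cube([103, 23, 1570]);
translate([1156, 76, 116]) cube([103, 23, 1570]);
translate([1325, 76, 116]) cube([103, 23, 1570]);
translate([1494, 76, 116]) cube([103, 23, 1570]);
translate([1663, 76, 116]) cube([103, 23, 1570]);
translate([1832, 76, 116]) cube([103, 23, 1570]);
translate([2001, 76, 116]) cube([103, 23, 1570]);


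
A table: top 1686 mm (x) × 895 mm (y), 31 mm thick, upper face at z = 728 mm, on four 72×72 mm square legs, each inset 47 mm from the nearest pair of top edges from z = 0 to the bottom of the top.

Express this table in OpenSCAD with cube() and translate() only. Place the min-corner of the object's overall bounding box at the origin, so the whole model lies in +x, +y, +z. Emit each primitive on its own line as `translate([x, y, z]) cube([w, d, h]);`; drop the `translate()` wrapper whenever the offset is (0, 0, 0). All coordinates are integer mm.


translate([0, 0, 697]) cube([1686, 895, 31]);
translate([47, 47, 0]) cube([72, 72, 697]);
translate([1567, 47, 0]) cube([72, 72, 697]);
translate([47, 776, 0]) cube([72, 72, 697]);
translate([1567, 776, 0]) cube([72, 72, 697]);


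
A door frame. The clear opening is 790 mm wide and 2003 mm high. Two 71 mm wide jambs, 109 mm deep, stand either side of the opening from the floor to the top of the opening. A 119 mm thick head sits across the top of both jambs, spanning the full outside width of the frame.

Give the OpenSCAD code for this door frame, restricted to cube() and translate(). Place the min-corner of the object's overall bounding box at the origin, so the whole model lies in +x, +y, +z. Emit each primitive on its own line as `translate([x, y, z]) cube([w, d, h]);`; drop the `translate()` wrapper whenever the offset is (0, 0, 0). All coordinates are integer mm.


cube([71, 109, 2003]);
translate([861, 0, 0]) cube([71, 109, 2003]);
translate([0, 0, 2003]) cube([932, 109, 119]);


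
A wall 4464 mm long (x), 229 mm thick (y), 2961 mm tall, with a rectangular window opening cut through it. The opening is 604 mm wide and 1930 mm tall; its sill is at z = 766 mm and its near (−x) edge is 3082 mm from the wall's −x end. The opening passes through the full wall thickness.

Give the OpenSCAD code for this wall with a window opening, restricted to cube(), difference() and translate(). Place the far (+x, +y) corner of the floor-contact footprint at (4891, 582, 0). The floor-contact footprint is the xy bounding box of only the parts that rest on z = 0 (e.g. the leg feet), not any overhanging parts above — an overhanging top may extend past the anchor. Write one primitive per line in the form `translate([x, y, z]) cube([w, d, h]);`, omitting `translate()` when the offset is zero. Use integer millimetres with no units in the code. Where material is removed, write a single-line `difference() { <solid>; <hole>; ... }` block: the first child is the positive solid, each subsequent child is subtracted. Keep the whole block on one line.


difference() { translate([427, 353, 0]) cube([4464, 229, 2961]); translate([3509, 353, 766]) cube([604, 229, 1930]); }


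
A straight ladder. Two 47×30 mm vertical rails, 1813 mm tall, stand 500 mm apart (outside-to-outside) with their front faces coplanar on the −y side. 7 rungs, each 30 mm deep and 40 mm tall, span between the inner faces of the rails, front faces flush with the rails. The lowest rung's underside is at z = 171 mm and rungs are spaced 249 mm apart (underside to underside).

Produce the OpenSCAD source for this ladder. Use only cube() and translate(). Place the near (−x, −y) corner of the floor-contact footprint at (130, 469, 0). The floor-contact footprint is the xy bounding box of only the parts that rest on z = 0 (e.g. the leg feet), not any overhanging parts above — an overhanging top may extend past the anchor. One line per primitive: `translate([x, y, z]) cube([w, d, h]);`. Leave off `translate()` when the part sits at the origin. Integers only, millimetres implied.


translate([130, 469, 0]) cube([47, 30, 1813]);
translate([583, 469, 0]) cube([47, 30, 1813]);
translate([177, 469, 171]) cube([406, 30, 40]);
translate([177, 469, 420]) cube([406, 30, 40]);
translate([177, 469, 669]) cube([406, 30, 40]);
translate([177, 469, 918]) cube([406, 30, 40]);
translate([177, 469, 1167]) cube([406, 30, 40]);
translate([177, 469, 1416]) cube([406, 30, 40]);
translate([177, 469, 1665]) cube([406, 30, 40]);


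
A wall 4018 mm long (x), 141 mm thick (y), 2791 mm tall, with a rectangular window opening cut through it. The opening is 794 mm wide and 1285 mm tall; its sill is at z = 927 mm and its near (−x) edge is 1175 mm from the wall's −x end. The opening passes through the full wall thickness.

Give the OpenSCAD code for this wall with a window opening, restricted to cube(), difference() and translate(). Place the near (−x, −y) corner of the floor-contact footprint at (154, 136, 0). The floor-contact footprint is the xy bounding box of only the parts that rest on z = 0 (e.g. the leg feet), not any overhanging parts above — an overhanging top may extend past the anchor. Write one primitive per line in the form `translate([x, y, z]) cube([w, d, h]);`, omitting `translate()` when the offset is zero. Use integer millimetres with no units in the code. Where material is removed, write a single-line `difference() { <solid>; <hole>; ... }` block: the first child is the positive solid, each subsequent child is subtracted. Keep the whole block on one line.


difference() { translate([154, 136, 0]) cube([4018, 141, 2791]); translate([1329, 136, 927]) cube([794, 141, 1285]); }


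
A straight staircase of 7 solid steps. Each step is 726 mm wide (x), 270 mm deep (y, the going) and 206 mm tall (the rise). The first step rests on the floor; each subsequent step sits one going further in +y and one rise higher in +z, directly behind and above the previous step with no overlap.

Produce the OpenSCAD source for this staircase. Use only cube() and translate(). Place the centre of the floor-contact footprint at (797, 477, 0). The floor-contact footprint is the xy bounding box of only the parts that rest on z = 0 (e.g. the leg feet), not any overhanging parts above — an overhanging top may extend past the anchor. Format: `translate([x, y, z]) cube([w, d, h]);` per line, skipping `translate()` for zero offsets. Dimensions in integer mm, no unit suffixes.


translate([434, 342, 0]) cube([726, 270, 206]);
translate([434, 612, 206]) cube([726, 270, 206]);
translate([434, 882, 412]) cube([726, 270, 206]);
translate([434, 1152, 618]) cube([726, 270, 206]);
translate([434, 1422, 824]) cube([726, 270, 206]);
translate([434, 1692, 1030]) cube([726, 270, 206]);
translate([434, 1962, 1236]) cube([726, 270, 206]);


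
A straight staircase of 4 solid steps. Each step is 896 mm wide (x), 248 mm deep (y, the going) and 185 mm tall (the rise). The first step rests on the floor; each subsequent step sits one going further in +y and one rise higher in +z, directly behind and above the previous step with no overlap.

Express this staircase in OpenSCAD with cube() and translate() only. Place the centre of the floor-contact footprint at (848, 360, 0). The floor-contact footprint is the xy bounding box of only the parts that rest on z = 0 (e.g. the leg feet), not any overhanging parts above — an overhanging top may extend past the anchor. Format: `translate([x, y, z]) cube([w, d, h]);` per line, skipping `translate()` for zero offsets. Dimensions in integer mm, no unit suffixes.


translate([400, 236, 0]) cube([896, 248, 185]);
translate([400, 484, 185]) cube([896, 248, 185]);
translate([400, 732, 370]) cube([896, 248, 185]);
translate([400, 980, 555]) cube([896, 248, 185]);


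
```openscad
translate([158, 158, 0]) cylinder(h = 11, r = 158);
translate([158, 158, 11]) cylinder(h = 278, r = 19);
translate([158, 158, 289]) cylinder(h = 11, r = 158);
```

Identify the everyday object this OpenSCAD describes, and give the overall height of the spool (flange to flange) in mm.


A spool. The overall height is 300 mm.

Three coaxial cylinders, large–small–large — a spool. Two 11 mm flanges and a 278 mm core give 11 + 278 + 11 = 300 mm.


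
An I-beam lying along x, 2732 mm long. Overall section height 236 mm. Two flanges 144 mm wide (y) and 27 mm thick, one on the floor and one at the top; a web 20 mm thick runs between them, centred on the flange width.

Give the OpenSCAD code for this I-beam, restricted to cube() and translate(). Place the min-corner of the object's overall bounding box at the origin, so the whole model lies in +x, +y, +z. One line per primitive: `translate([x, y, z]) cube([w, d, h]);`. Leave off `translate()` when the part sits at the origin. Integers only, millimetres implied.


cube([2732, 144, 27]);
translate([0, 62, 27]) cube([2732, 20, 182]);
translate([0, 0, 209]) cube([2732, 144, 27]);


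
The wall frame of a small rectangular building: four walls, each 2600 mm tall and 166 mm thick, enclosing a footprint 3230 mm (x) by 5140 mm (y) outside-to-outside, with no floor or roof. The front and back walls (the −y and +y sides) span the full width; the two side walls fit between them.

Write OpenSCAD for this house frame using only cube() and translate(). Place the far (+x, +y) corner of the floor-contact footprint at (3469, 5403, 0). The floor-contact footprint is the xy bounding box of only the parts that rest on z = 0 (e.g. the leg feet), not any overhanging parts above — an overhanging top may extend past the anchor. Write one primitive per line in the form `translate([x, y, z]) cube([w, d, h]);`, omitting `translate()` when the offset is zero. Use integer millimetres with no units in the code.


translate([239, 263, 0]) cube([3230, 166, 2600]);
translate([239, 5237, 0]) cube([3230, 166, 2600]);
translate([239, 429, 0]) cube([166, 4808, 2600]);
translate([3303, 429, 0]) cube([166, 4808, 2600]);


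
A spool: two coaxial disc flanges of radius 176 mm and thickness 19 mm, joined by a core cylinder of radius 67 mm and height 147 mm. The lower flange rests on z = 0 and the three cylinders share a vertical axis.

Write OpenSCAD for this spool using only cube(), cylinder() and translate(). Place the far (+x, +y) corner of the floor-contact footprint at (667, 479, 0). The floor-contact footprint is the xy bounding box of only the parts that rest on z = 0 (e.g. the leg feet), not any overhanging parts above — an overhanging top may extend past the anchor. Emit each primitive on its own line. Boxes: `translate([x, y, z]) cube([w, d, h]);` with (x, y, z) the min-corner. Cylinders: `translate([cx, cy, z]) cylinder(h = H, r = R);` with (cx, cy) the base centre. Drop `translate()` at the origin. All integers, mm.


translate([491, 303, 0]) cylinder(h = 19, r = 176);
translate([491, 303, 19]) cylinder(h = 147, r = 67);
translate([491, 303, 166]) cylinder(h = 19, r = 176);


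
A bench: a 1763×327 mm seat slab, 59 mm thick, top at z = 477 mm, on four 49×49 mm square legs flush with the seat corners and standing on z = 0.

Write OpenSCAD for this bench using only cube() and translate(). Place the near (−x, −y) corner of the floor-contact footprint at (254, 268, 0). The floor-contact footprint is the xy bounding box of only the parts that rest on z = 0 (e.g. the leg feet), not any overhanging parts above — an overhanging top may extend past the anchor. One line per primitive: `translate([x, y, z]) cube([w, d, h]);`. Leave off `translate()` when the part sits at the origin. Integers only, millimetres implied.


translate([254, 268, 418]) cube([1763, 327, 59]);
translate([254, 268, 0]) cube([49, 49, 418]);
translate([254, 546, 0]) cube([49, 49, 418]);
translate([1968, 268, 0]) cube([49, 49, 418]);
translate([1968, 546, 0]) cube([49, 49, 418]);


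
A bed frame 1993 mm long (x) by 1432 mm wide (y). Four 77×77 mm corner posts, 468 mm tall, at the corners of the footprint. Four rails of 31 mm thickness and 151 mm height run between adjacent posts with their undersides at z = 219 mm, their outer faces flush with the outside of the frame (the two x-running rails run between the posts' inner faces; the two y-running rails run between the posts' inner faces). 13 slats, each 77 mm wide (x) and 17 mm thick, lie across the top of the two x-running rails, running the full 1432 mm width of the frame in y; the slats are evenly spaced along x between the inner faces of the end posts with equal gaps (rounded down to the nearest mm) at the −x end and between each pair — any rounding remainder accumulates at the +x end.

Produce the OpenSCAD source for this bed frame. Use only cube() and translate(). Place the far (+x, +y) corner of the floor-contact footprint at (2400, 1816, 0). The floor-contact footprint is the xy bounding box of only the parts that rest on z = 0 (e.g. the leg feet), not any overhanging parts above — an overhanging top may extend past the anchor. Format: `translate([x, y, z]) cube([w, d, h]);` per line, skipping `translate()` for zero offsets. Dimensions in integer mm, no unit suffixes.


// slat z = rail_z + rail_h = 219 + 151 = 370
// slat gap = ⌊(1839 − 13·77) / 14⌋ = 59
translate([407, 384, 0]) cube([77, 77, 468]);
translate([407, 1739, 0]) cube([77, 77, 468]);
translate([2323, 384, 0]) cube([77, 77, 468]);
translate([2323, 1739, 0]) cube([77, 77, 468]);
translate([484, 384, 219]) cube([1839, 31, 151]);
translate([484, 1785, 219]) cube([1839, 31, 151]);
translate([407, 461, 219]) cube([31, 1278, 151]);
translate([2369, 461, 219]) cube([31, 1278, 151]);
translate([543, 384, 370]) cube([77, 1432, 17]);
translate([679, 384, 370]) cube([77, 1432, 17]);
translate([815, 384, 370]) cube([77, 1432, 17]);
translate([951, 384, 370]) cube([77, 1432, 17]);
translate([1087, 384, 370]) cube([77, 1432, 17]);
translate([1223, 384, 370]) cube([77, 1432, 17]);
translate([1359, 384, 370]) cube([77, 1432, 17]);
translate([1495, 384, 370]) cube([77, 1432, 17]);
translate([1631, 384, 370]) cube([77, 1432, 17]);
translate([1767, 384, 370]) cube([77, 1432, 17]);
translate([1903, 384, 370]) cube([77, 1432, 17]);
translate([2039, 384, 370]) cube([77, 1432, 17]);
translate([2175, 384, 370]) cube([77, 1432, 17]);


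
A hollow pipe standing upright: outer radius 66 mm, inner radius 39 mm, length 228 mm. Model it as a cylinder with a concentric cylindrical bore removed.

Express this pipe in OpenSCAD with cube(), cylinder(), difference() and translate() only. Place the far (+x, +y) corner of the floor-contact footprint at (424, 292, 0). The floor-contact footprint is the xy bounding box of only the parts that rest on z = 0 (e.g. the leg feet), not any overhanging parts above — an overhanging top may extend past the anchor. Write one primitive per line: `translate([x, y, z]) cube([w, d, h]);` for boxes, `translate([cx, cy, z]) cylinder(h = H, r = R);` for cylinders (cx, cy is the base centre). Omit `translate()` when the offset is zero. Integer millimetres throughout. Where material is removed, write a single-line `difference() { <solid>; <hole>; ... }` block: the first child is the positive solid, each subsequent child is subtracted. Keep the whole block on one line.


difference() { translate([358, 226, 0]) cylinder(h = 228, r = 66); translate([358, 226, 0]) cylinder(h = 228, r = 39); }


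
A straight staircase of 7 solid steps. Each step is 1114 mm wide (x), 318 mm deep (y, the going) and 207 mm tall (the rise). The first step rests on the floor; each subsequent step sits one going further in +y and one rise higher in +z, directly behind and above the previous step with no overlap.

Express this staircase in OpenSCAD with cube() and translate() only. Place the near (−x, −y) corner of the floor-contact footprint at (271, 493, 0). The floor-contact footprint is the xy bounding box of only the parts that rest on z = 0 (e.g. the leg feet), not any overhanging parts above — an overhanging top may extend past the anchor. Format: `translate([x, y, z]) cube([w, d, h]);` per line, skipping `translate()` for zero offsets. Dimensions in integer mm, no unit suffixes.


translate([271, 493, 0]) cube([1114, 318, 207]);
translate([271, 811, 207]) cube([1114, 318, 207]);
translate([271, 1129, 414]) cube([1114, 318, 207]);
translate([271, 1447, 621]) cube([1114, 318, 207]);
translate([271, 1765, 828]) cube([1114, 318, 207]);
translate([271, 2083, 1035]) cube([1114, 318, 207]);
translate([271, 2401, 1242]) cube([1114, 318, 207]);


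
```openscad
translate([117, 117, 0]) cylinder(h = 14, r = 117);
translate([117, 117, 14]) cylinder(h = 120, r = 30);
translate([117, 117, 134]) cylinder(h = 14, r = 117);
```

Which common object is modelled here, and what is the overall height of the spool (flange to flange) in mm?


A spool. The overall height is 148 mm.

Three coaxial cylinders, large–small–large — a spool. Two 14 mm flanges and a 120 mm core give 14 + 120 + 14 = 148 mm.


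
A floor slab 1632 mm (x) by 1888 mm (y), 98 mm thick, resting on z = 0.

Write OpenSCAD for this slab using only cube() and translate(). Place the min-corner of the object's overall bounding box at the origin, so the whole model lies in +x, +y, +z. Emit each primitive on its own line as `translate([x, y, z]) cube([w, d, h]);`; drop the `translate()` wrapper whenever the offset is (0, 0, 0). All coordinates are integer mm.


cube([1632, 1888, 98]);


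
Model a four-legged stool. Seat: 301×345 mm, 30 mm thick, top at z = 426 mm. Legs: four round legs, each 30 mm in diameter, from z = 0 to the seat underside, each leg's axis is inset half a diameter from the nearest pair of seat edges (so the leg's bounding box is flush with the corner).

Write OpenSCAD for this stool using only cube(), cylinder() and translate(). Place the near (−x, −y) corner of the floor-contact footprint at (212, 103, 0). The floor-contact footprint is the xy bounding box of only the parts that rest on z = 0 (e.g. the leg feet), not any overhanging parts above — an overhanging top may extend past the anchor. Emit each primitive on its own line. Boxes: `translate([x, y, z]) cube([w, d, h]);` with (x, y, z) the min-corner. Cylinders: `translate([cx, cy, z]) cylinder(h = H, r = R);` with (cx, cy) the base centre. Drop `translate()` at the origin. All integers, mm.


translate([212, 103, 396]) cube([301, 345, 30]);
translate([227, 118, 0]) cylinder(h = 396, r = 15);
translate([498, 118, 0]) cylinder(h = 396, r = 15);
translate([227, 433, 0]) cylinder(h = 396, r = 15);
translate([498, 433, 0]) cylinder(h = 396, r = 15);


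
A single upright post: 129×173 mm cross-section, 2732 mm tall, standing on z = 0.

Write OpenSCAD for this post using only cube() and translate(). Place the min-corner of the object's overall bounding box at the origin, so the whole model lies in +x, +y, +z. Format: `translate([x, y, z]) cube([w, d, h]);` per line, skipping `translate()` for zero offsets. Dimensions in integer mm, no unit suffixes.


cube([129, 173, 2732]);


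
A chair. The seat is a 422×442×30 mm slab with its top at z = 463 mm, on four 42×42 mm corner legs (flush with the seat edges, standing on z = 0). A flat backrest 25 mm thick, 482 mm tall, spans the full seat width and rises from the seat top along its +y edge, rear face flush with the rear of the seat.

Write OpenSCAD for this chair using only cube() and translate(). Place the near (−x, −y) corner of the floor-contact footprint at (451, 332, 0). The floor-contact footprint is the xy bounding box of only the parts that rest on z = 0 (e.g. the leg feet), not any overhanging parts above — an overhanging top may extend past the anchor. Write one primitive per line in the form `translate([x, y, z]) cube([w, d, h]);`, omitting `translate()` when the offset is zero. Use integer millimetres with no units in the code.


translate([451, 332, 433]) cube([422, 442, 30]);
translate([451, 332, 0]) cube([42, 42, 433]);
translate([831, 332, 0]) cube([42, 42, 433]);
translate([451, 732, 0]) cube([42, 42, 433]);
translate([831, 732, 0]) cube([42, 42, 433]);
translate([451, 749, 463]) cube([422, 25, 482]);


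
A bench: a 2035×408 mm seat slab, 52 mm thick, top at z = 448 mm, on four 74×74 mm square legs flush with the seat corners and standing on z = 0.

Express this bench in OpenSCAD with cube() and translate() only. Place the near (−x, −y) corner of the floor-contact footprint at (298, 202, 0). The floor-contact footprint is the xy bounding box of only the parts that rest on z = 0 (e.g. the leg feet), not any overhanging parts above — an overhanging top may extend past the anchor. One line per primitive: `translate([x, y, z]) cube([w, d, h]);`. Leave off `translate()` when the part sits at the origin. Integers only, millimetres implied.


// leg_h = 448 − 52 = 396
translate([298, 202, 396]) cube([2035, 408, 52]);
translate([298, 202, 0]) cube([74, 74, 396]);
translate([298, 536, 0]) cube([74, 74, 396]);
translate([2259, 202, 0]) cube([74, 74, 396]);
translate([2259, 536, 0]) cube([74, 74, 396]);


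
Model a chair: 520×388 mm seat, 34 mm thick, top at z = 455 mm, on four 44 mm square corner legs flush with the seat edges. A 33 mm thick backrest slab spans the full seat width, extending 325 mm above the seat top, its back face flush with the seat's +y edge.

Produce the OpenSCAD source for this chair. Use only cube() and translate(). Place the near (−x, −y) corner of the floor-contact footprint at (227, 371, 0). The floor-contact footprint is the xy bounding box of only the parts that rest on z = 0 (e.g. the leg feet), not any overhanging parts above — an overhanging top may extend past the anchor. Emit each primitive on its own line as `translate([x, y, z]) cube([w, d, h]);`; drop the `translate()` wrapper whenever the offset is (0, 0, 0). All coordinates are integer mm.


translate([227, 371, 421]) cube([520, 388, 34]);
translate([227, 371, 0]) cube([44, 44, 421]);
translate([703, 371, 0]) cube([44, 44, 421]);
translate([227, 715, 0]) cube([44, 44, 421]);
translate([703, 715, 0]) cube([44, 44, 421]);
translate([227, 726, 455]) cube([520, 33, 325]);
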